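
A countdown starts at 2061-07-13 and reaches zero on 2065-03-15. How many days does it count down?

1341

Jul 13, 2061 → Jul 13, 2062: 365 days.
Jul 13, 2062 → Jul 13, 2063: 365 days.
Jul 13, 2063 → Jul 13, 2064: 366 days (Feb 29, 2064 is in that span).
Jul 13, 2064 → Aug 13, 2064: 31 days (July has 31).
Aug 13, 2064 → Sep 13, 2064: 31 days (August has 31).
Sep 13, 2064 → Oct 13, 2064: 30 days (September has 30).
Oct 13, 2064 → Nov 13, 2064: 31 days (October has 31).
Nov 13, 2064 → Dec 13, 2064: 30 days (November has 30).
Dec 13, 2064 → Jan 13, 2065: 31 days (December has 31).
Jan 13, 2065 → Feb 13, 2065: 31 days (January has 31).
Feb 13, 2065 → Mar 13, 2065: 28 days (February has 28).
Mar 13, 2065 → Mar 15, 2065: 2 days.
Total: 1341 days.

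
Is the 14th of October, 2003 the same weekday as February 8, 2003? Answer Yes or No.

No

From Feb 8, 2003 to Oct 14, 2003 is 248 days.
248 mod 7 = 3, so they are different weekdays.
(Feb 8, 2003 is a Saturday; Oct 14, 2003 is a Tuesday.)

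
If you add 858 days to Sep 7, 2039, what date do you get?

January 12, 2042

+366 (one year; includes Feb 29, 2040) → Sep 7, 2040 (492 left).
+365 (one year) → Sep 7, 2041 (127 left).
Sep has 30 days: +24 → Oct 1, 2041 (103 left).
Oct has 31 days: +31 → Nov 1, 2041 (72 left).
Nov has 30 days: +30 → Dec 1, 2041 (42 left).
Dec has 31 days: +31 → Jan 1, 2042 (11 left).
+11 → Jan 12, 2042.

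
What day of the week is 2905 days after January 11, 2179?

Monday

First find the weekday of Jan 11, 2179. Doomsday rule: the anchor day for the 2100s is Sunday. For year 79: 79÷12 = 6 r 7, and 7÷4 = 1, so 6+7+1 = 14.
Sunday + 14 ≡ Sunday — that's 2179's doomsday.
In January the doomsday date is Jan 3 (2179 is not a leap year).
Jan 11 is 8 days after Jan 3; 8 mod 7 = 1, so Sunday + 1 = Monday.
2905 mod 7 = 0, so 2905 days after a Monday is Monday + 0 = Monday.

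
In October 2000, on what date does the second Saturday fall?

October 14, 2000

October 1, 2000 is a Sunday.
The first Saturday is therefore October 7 (6 days later).
The second Saturday is 7 + 1×7 = October 14.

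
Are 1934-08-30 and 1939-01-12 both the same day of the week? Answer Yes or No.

From Aug 30, 1934 to Jan 12, 1939 is 1596 days.
1596 mod 7 = 0, so they are the same weekday.
(Aug 30, 1934 is a Thursday; Jan 12, 1939 is a Thursday.)

Yes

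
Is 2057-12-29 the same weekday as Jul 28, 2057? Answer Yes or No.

Yes

From Jul 28, 2057 to Dec 29, 2057 is 154 days.
154 mod 7 = 0, so they are the same weekday.
(Jul 28, 2057 is a Saturday; Dec 29, 2057 is a Saturday.)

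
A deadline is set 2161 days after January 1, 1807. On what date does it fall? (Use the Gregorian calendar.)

+365 (one year) → Jan 1, 1808 (1796 left).
+366 (one year; includes Feb 29, 1808) → Jan 1, 1809 (1430 left).
+365 (one year) → Jan 1, 1810 (1065 left).
+365 (one year) → Jan 1, 1811 (700 left).
+365 (one year) → Jan 1, 1812 (335 left).
Jan has 31 days: +31 → Feb 1, 1812 (304 left).
Feb has 29 days: +29 → Mar 1, 1812 (275 left).
Mar has 31 days: +31 → Apr 1, 1812 (244 left).
Apr has 30 days: +30 → May 1, 1812 (214 left).
May has 31 days: +31 → Jun 1, 1812 (183 left).
Jun has 30 days: +30 → Jul 1, 1812 (153 left).
Jul has 31 days: +31 → Aug 1, 1812 (122 left).
Aug has 31 days: +31 → Sep 1, 1812 (91 left).
Sep has 30 days: +30 → Oct 1, 1812 (61 left).
Oct has 31 days: +31 → Nov 1, 1812 (30 left).
Nov has 30 days: +30 → Dec 1, 1812 (0 left).

December 1, 1812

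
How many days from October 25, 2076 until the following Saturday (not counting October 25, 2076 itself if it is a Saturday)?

Oct 25, 2076 is a Sunday.
From Sunday to the next Saturday is 6 days.

6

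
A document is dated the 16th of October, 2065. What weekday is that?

Friday

Doomsday rule: the anchor day for the 2000s is Tuesday. For year 65: 65÷12 = 5 r 5, and 5÷4 = 1, so 5+5+1 = 11.
Tuesday + 11 ≡ Saturday — that's 2065's doomsday.
In October the doomsday date is Oct 10.
Oct 16 is 6 days after Oct 10; 6 mod 7 = 6, so Saturday + 6 = Friday.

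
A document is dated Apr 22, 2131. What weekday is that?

Sunday

Doomsday rule: the anchor day for the 2100s is Sunday. For year 31: 31÷12 = 2 r 7, and 7÷4 = 1, so 2+7+1 = 10.
Sunday + 10 ≡ Wednesday — that's 2131's doomsday.
In April the doomsday date is Apr 4.
Apr 22 is 18 days after Apr 4; 18 mod 7 = 4, so Wednesday + 4 = Sunday.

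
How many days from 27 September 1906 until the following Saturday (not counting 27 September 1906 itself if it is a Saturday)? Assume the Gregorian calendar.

Sep 27, 1906 is a Thursday.
From Thursday to the next Saturday is 2 days.

2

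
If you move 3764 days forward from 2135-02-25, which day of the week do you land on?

Wednesday

Feb 25, 2135 is a Friday.
3764 mod 7 = 5, so 3764 days after a Friday is Friday + 5 = Wednesday.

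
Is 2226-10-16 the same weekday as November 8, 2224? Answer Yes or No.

Yes

From Nov 8, 2224 to Oct 16, 2226 is 707 days.
707 mod 7 = 0, so they are the same weekday.
(Nov 8, 2224 is a Monday; Oct 16, 2226 is a Monday.)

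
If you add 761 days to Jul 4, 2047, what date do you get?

August 3, 2049

+366 (one year; includes Feb 29, 2048) → Jul 4, 2048 (395 left).
Jul has 31 days: +28 → Aug 1, 2048 (367 left).
Aug has 31 days: +31 → Sep 1, 2048 (336 left).
Sep has 30 days: +30 → Oct 1, 2048 (306 left).
Oct has 31 days: +31 → Nov 1, 2048 (275 left).
Nov has 30 days: +30 → Dec 1, 2048 (245 left).
Dec has 31 days: +31 → Jan 1, 2049 (214 left).
Jan has 31 days: +31 → Feb 1, 2049 (183 left).
Feb has 28 days: +28 → Mar 1, 2049 (155 left).
Mar has 31 days: +31 → Apr 1, 2049 (124 left).
Apr has 30 days: +30 → May 1, 2049 (94 left).
May has 31 days: +31 → Jun 1, 2049 (63 left).
Jun has 30 days: +30 → Jul 1, 2049 (33 left).
Jul has 31 days: +31 → Aug 1, 2049 (2 left).
+2 → Aug 3, 2049.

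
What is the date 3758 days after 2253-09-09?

December 24, 2263

+365 (one year) → Sep 9, 2254 (3393 left).
+365 (one year) → Sep 9, 2255 (3028 left).
+366 (one year; includes Feb 29, 2256) → Sep 9, 2256 (2662 left).
+365 (one year) → Sep 9, 2257 (2297 left).
+365 (one year) → Sep 9, 2258 (1932 left).
+365 (one year) → Sep 9, 2259 (1567 left).
+366 (one year; includes Feb 29, 2260) → Sep 9, 2260 (1201 left).
+365 (one year) → Sep 9, 2261 (836 left).
+365 (one year) → Sep 9, 2262 (471 left).
+365 (one year) → Sep 9, 2263 (106 left).
Sep has 30 days: +22 → Oct 1, 2263 (84 left).
Oct has 31 days: +31 → Nov 1, 2263 (53 left).
Nov has 30 days: +30 → Dec 1, 2263 (23 left).
+23 → Dec 24, 2263.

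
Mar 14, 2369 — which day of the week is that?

Friday

Doomsday rule: the anchor day for the 2300s is Wednesday. For year 69: 69÷12 = 5 r 9, and 9÷4 = 2, so 5+9+2 = 16.
Wednesday + 16 ≡ Friday — that's 2369's doomsday.
In March the doomsday date is Mar 14.
Mar 14 is the doomsday itself: Friday.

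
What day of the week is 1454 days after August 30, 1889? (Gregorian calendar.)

Aug 30, 1889 is a Friday.
1454 mod 7 = 5, so 1454 days after a Friday is Friday + 5 = Wednesday.

Wednesday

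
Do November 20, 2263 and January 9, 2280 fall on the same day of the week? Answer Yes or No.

Yes

From Nov 20, 2263 to Jan 9, 2280 is 5894 days.
5894 mod 7 = 0, so they are the same weekday.
(Nov 20, 2263 is a Friday; Jan 9, 2280 is a Friday.)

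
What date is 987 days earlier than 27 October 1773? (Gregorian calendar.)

February 13, 1771

−365 (one year) → Oct 27, 1772 (622 left).
−366 (one year; includes Feb 29, 1772) → Oct 27, 1771 (256 left).
−27 → Sep 30, 1771 (end of Sep, 30 days; 229 left).
−30 → Aug 31, 1771 (end of Aug, 31 days; 199 left).
−31 → Jul 31, 1771 (end of Jul, 31 days; 168 left).
−31 → Jun 30, 1771 (end of Jun, 30 days; 137 left).
−30 → May 31, 1771 (end of May, 31 days; 107 left).
−31 → Apr 30, 1771 (end of Apr, 30 days; 76 left).
−30 → Mar 31, 1771 (end of Mar, 31 days; 46 left).
−31 → Feb 28, 1771 (end of Feb, 28 days; 15 left).
−15 → Feb 13, 1771.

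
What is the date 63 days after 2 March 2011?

Mar has 31 days: +30 → Apr 1, 2011 (33 left).
Apr has 30 days: +30 → May 1, 2011 (3 left).
+3 → May 4, 2011.

May 4, 2011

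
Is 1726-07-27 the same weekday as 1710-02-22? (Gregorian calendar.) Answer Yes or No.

From Feb 22, 1710 to Jul 27, 1726 is 5999 days.
5999 mod 7 = 0, so they are the same weekday.
(Feb 22, 1710 is a Saturday; Jul 27, 1726 is a Saturday.)

Yes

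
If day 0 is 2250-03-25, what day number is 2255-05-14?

Mar 25, 2250 → Mar 25, 2251: 365 days.
Mar 25, 2251 → Mar 25, 2252: 366 days (Feb 29, 2252 is in that span).
Mar 25, 2252 → Mar 25, 2253: 365 days.
Mar 25, 2253 → Mar 25, 2254: 365 days.
Mar 25, 2254 → Mar 25, 2255: 365 days.
Mar 25, 2255 → Apr 25, 2255: 31 days (March has 31).
Apr 25, 2255 → May 14, 2255: 19 days.
Total: 1876 days.

1876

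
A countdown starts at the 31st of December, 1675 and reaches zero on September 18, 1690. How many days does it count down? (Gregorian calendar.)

Dec 31, 1675 → Dec 31, 1676: 366 days (Feb 29, 1676 is in that span).
Dec 31, 1676 → Dec 31, 1677: 365 days.
Dec 31, 1677 → Dec 31, 1678: 365 days.
Dec 31, 1678 → Dec 31, 1679: 365 days.
Dec 31, 1679 → Dec 31, 1680: 366 days (Feb 29, 1680 is in that span).
Dec 31, 1680 → Dec 31, 1681: 365 days.
Dec 31, 1681 → Dec 31, 1682: 365 days.
Dec 31, 1682 → Dec 31, 1683: 365 days.
Dec 31, 1683 → Dec 31, 1684: 366 days (Feb 29, 1684 is in that span).
Dec 31, 1684 → Dec 31, 1685: 365 days.
Dec 31, 1685 → Dec 31, 1686: 365 days.
Dec 31, 1686 → Dec 31, 1687: 365 days.
Dec 31, 1687 → Dec 31, 1688: 366 days (Feb 29, 1688 is in that span).
Dec 31, 1688 → Dec 31, 1689: 365 days.
Dec 31, 1689 → Jan 31, 1690: 31 days (December has 31).
Jan 31, 1690 → Feb 28, 1690: 28 days (January has 31).
Feb 28, 1690 → Mar 28, 1690: 28 days (February has 28).
Mar 28, 1690 → Apr 28, 1690: 31 days (March has 31).
Apr 28, 1690 → May 28, 1690: 30 days (April has 30).
May 28, 1690 → Jun 28, 1690: 31 days (May has 31).
Jun 28, 1690 → Jul 28, 1690: 30 days (June has 30).
Jul 28, 1690 → Aug 28, 1690: 31 days (July has 31).
Aug 28, 1690 → Sep 18, 1690: 21 days.
Total: 5375 days.

5375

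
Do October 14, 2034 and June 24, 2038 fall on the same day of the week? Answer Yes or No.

No

From Oct 14, 2034 to Jun 24, 2038 is 1349 days.
1349 mod 7 = 5, so they are different weekdays.
(Oct 14, 2034 is a Saturday; Jun 24, 2038 is a Thursday.)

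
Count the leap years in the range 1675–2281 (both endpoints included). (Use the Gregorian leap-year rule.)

Multiples of 4 in [1675,2281]: 152.
Of those, multiples of 100: 6 (not leap unless ÷400).
Multiples of 400: 1.
Leap years = 152 − 6 + 1 = 147.

147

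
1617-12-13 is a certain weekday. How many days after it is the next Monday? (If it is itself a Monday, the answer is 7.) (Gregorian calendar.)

5

Dec 13, 1617 is a Wednesday.
From Wednesday to the next Monday is 5 days.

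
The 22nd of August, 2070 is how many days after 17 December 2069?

248

Dec 17, 2069 → Jan 17, 2070: 31 days (December has 31).
Jan 17, 2070 → Feb 17, 2070: 31 days (January has 31).
Feb 17, 2070 → Mar 17, 2070: 28 days (February has 28).
Mar 17, 2070 → Apr 17, 2070: 31 days (March has 31).
Apr 17, 2070 → May 17, 2070: 30 days (April has 30).
May 17, 2070 → Jun 17, 2070: 31 days (May has 31).
Jun 17, 2070 → Jul 17, 2070: 30 days (June has 30).
Jul 17, 2070 → Aug 17, 2070: 31 days (July has 31).
Aug 17, 2070 → Aug 22, 2070: 5 days.
Total: 248 days.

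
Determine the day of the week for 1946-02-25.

January 1, 1946 is a Tuesday.
Jan 1, 1946 → Feb 1, 1946: 31 days (January has 31).
Feb 1, 1946 → Feb 25, 1946: 24 days.
Total: 55 days.
55 mod 7 = 6, so Tuesday + 6 = Monday.

Monday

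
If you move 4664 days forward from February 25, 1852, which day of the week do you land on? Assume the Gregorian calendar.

Feb 25, 1852 is a Wednesday.
4664 mod 7 = 2, so 4664 days after a Wednesday is Wednesday + 2 = Friday.

Friday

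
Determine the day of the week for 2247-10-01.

Friday

Doomsday rule: the anchor day for the 2200s is Friday. For year 47: 47÷12 = 3 r 11, and 11÷4 = 2, so 3+11+2 = 16.
Friday + 16 ≡ Sunday — that's 2247's doomsday.
In October the doomsday date is Oct 10.
Oct 1 is 9 days before Oct 10; 9 mod 7 = 2, so Sunday − 2 = Friday.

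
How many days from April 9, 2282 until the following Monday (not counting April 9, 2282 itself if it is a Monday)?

Apr 9, 2282 is a Sunday.
From Sunday to the next Monday is 1 day.

1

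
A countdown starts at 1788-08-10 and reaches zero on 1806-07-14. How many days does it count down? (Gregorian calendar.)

Aug 10, 1788 → Aug 10, 1789: 365 days.
Aug 10, 1789 → Aug 10, 1790: 365 days.
Aug 10, 1790 → Aug 10, 1791: 365 days.
Aug 10, 1791 → Aug 10, 1792: 366 days (Feb 29, 1792 is in that span).
Aug 10, 1792 → Aug 10, 1793: 365 days.
Aug 10, 1793 → Aug 10, 1794: 365 days.
Aug 10, 1794 → Aug 10, 1795: 365 days.
Aug 10, 1795 → Aug 10, 1796: 366 days (Feb 29, 1796 is in that span).
Aug 10, 1796 → Aug 10, 1797: 365 days.
Aug 10, 1797 → Aug 10, 1798: 365 days.
Aug 10, 1798 → Aug 10, 1799: 365 days.
Aug 10, 1799 → Aug 10, 1800: 365 days.
Aug 10, 1800 → Aug 10, 1801: 365 days.
Aug 10, 1801 → Aug 10, 1802: 365 days.
Aug 10, 1802 → Aug 10, 1803: 365 days.
Aug 10, 1803 → Aug 10, 1804: 366 days (Feb 29, 1804 is in that span).
Aug 10, 1804 → Aug 10, 1805: 365 days.
Aug 10, 1805 → Sep 10, 1805: 31 days (August has 31).
Sep 10, 1805 → Oct 10, 1805: 30 days (September has 30).
Oct 10, 1805 → Nov 10, 1805: 31 days (October has 31).
Nov 10, 1805 → Dec 10, 1805: 30 days (November has 30).
Dec 10, 1805 → Jan 10, 1806: 31 days (December has 31).
Jan 10, 1806 → Feb 10, 1806: 31 days (January has 31).
Feb 10, 1806 → Mar 10, 1806: 28 days (February has 28).
Mar 10, 1806 → Apr 10, 1806: 31 days (March has 31).
Apr 10, 1806 → May 10, 1806: 30 days (April has 30).
May 10, 1806 → Jun 10, 1806: 31 days (May has 31).
Jun 10, 1806 → Jul 10, 1806: 30 days (June has 30).
Jul 10, 1806 → Jul 14, 1806: 4 days.
Total: 6546 days.

6546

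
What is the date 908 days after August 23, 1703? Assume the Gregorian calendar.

February 16, 1706

+366 (one year; includes Feb 29, 1704) → Aug 23, 1704 (542 left).
+365 (one year) → Aug 23, 1705 (177 left).
Aug has 31 days: +9 → Sep 1, 1705 (168 left).
Sep has 30 days: +30 → Oct 1, 1705 (138 left).
Oct has 31 days: +31 → Nov 1, 1705 (107 left).
Nov has 30 days: +30 → Dec 1, 1705 (77 left).
Dec has 31 days: +31 → Jan 1, 1706 (46 left).
Jan has 31 days: +31 → Feb 1, 1706 (15 left).
+15 → Feb 16, 1706.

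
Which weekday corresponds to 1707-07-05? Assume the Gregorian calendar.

Tuesday

Doomsday rule: the anchor day for the 1700s is Sunday. For year 07: 7÷12 = 0 r 7, and 7÷4 = 1, so 0+7+1 = 8.
Sunday + 8 ≡ Monday — that's 1707's doomsday.
In July the doomsday date is Jul 11.
Jul 5 is 6 days before Jul 11; 6 mod 7 = 6, so Monday − 6 = Tuesday.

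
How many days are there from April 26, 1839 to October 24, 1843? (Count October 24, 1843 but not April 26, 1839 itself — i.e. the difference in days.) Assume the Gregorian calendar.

1642

Apr 26, 1839 → Apr 26, 1840: 366 days (Feb 29, 1840 is in that span).
Apr 26, 1840 → Apr 26, 1841: 365 days.
Apr 26, 1841 → Apr 26, 1842: 365 days.
Apr 26, 1842 → Apr 26, 1843: 365 days.
Apr 26, 1843 → May 26, 1843: 30 days (April has 30).
May 26, 1843 → Jun 26, 1843: 31 days (May has 31).
Jun 26, 1843 → Jul 26, 1843: 30 days (June has 30).
Jul 26, 1843 → Aug 26, 1843: 31 days (July has 31).
Aug 26, 1843 → Sep 26, 1843: 31 days (August has 31).
Sep 26, 1843 → Oct 24, 1843: 28 days.
Total: 1642 days.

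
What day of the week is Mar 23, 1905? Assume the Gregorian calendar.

Doomsday rule: the anchor day for the 1900s is Wednesday. For year 05: 5÷12 = 0 r 5, and 5÷4 = 1, so 0+5+1 = 6.
Wednesday + 6 ≡ Tuesday — that's 1905's doomsday.
In March the doomsday date is Mar 14.
Mar 23 is 9 days after Mar 14; 9 mod 7 = 2, so Tuesday + 2 = Thursday.

Thursday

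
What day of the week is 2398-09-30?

Wednesday

Doomsday rule: the anchor day for the 2300s is Wednesday. For year 98: 98÷12 = 8 r 2, and 2÷4 = 0, so 8+2+0 = 10.
Wednesday + 10 ≡ Saturday — that's 2398's doomsday.
In September the doomsday date is Sep 5.
Sep 30 is 25 days after Sep 5; 25 mod 7 = 4, so Saturday + 4 = Wednesday.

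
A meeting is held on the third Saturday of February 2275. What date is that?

February 20, 2275

February 1, 2275 is a Monday.
The first Saturday is therefore February 6 (5 days later).
The third Saturday is 6 + 2×7 = February 20.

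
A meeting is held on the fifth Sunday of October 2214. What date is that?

October 30, 2214

October 1, 2214 is a Saturday.
The first Sunday is therefore October 2 (1 days later).
The fifth Sunday is 2 + 4×7 = October 30.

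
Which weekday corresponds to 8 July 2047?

Doomsday rule: the anchor day for the 2000s is Tuesday. For year 47: 47÷12 = 3 r 11, and 11÷4 = 2, so 3+11+2 = 16.
Tuesday + 16 ≡ Thursday — that's 2047's doomsday.
In July the doomsday date is Jul 11.
Jul 8 is 3 days before Jul 11; 3 mod 7 = 3, so Thursday − 3 = Monday.

Monday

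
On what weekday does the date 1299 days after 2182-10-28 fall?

First find the weekday of Oct 28, 2182. Doomsday rule: the anchor day for the 2100s is Sunday. For year 82: 82÷12 = 6 r 10, and 10÷4 = 2, so 6+10+2 = 18.
Sunday + 18 ≡ Thursday — that's 2182's doomsday.
In October the doomsday date is Oct 10.
Oct 28 is 18 days after Oct 10; 18 mod 7 = 4, so Thursday + 4 = Monday.
1299 mod 7 = 4, so 1299 days after a Monday is Monday + 4 = Friday.

Friday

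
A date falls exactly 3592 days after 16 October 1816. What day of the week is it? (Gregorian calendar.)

Oct 16, 1816 is a Wednesday.
3592 mod 7 = 1, so 3592 days after a Wednesday is Wednesday + 1 = Thursday.

Thursday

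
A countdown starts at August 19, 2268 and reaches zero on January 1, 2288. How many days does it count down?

Aug 19, 2268 → Aug 19, 2269: 365 days.
Aug 19, 2269 → Aug 19, 2270: 365 days.
Aug 19, 2270 → Aug 19, 2271: 365 days.
Aug 19, 2271 → Aug 19, 2272: 366 days (Feb 29, 2272 is in that span).
Aug 19, 2272 → Aug 19, 2273: 365 days.
Aug 19, 2273 → Aug 19, 2274: 365 days.
Aug 19, 2274 → Aug 19, 2275: 365 days.
Aug 19, 2275 → Aug 19, 2276: 366 days (Feb 29, 2276 is in that span).
Aug 19, 2276 → Aug 19, 2277: 365 days.
Aug 19, 2277 → Aug 19, 2278: 365 days.
Aug 19, 2278 → Aug 19, 2279: 365 days.
Aug 19, 2279 → Aug 19, 2280: 366 days (Feb 29, 2280 is in that span).
Aug 19, 2280 → Aug 19, 2281: 365 days.
Aug 19, 2281 → Aug 19, 2282: 365 days.
Aug 19, 2282 → Aug 19, 2283: 365 days.
Aug 19, 2283 → Aug 19, 2284: 366 days (Feb 29, 2284 is in that span).
Aug 19, 2284 → Aug 19, 2285: 365 days.
Aug 19, 2285 → Aug 19, 2286: 365 days.
Aug 19, 2286 → Aug 19, 2287: 365 days.
Aug 19, 2287 → Sep 19, 2287: 31 days (August has 31).
Sep 19, 2287 → Oct 19, 2287: 30 days (September has 30).
Oct 19, 2287 → Nov 19, 2287: 31 days (October has 31).
Nov 19, 2287 → Dec 19, 2287: 30 days (November has 30).
Dec 19, 2287 → Jan 1, 2288: 13 days.
Total: 7074 days.

7074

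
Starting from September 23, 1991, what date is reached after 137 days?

Sep has 30 days: +8 → Oct 1, 1991 (129 left).
Oct has 31 days: +31 → Nov 1, 1991 (98 left).
Nov has 30 days: +30 → Dec 1, 1991 (68 left).
Dec has 31 days: +31 → Jan 1, 1992 (37 left).
Jan has 31 days: +31 → Feb 1, 1992 (6 left).
+6 → Feb 7, 1992.

February 7, 1992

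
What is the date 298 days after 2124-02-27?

Feb has 29 days: +3 → Mar 1, 2124 (295 left).
Mar has 31 days: +31 → Apr 1, 2124 (264 left).
Apr has 30 days: +30 → May 1, 2124 (234 left).
May has 31 days: +31 → Jun 1, 2124 (203 left).
Jun has 30 days: +30 → Jul 1, 2124 (173 left).
Jul has 31 days: +31 → Aug 1, 2124 (142 left).
Aug has 31 days: +31 → Sep 1, 2124 (111 left).
Sep has 30 days: +30 → Oct 1, 2124 (81 left).
Oct has 31 days: +31 → Nov 1, 2124 (50 left).
Nov has 30 days: +30 → Dec 1, 2124 (20 left).
+20 → Dec 21, 2124.

December 21, 2124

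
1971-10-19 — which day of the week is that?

Tuesday

January 1, 1971 is a Friday.
Jan 1, 1971 → Feb 1, 1971: 31 days (January has 31).
Feb 1, 1971 → Mar 1, 1971: 28 days (February has 28).
Mar 1, 1971 → Apr 1, 1971: 31 days (March has 31).
Apr 1, 1971 → May 1, 1971: 30 days (April has 30).
May 1, 1971 → Jun 1, 1971: 31 days (May has 31).
Jun 1, 1971 → Jul 1, 1971: 30 days (June has 30).
Jul 1, 1971 → Aug 1, 1971: 31 days (July has 31).
Aug 1, 1971 → Sep 1, 1971: 31 days (August has 31).
Sep 1, 1971 → Oct 1, 1971: 30 days (September has 30).
Oct 1, 1971 → Oct 19, 1971: 18 days.
Total: 291 days.
291 mod 7 = 4, so Friday + 4 = Tuesday.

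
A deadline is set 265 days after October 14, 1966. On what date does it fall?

July 6, 1967

Oct has 31 days: +18 → Nov 1, 1966 (247 left).
Nov has 30 days: +30 → Dec 1, 1966 (217 left).
Dec has 31 days: +31 → Jan 1, 1967 (186 left).
Jan has 31 days: +31 → Feb 1, 1967 (155 left).
Feb has 28 days: +28 → Mar 1, 1967 (127 left).
Mar has 31 days: +31 → Apr 1, 1967 (96 left).
Apr has 30 days: +30 → May 1, 1967 (66 left).
May has 31 days: +31 → Jun 1, 1967 (35 left).
Jun has 30 days: +30 → Jul 1, 1967 (5 left).
+5 → Jul 6, 1967.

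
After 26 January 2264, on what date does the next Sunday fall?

Jan 26, 2264 is a Tuesday.
From Tuesday to the next Sunday is 5 days.
Jan 26, 2264 + 5 = Jan 31, 2264.

January 31, 2264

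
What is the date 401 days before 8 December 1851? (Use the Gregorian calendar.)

November 2, 1850

−365 (one year) → Dec 8, 1850 (36 left).
−8 → Nov 30, 1850 (end of Nov, 30 days; 28 left).
−28 → Nov 2, 1850.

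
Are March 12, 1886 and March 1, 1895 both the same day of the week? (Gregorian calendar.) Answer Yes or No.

Yes

From Mar 12, 1886 to Mar 1, 1895 is 3276 days.
3276 mod 7 = 0, so they are the same weekday.
(Mar 12, 1886 is a Friday; Mar 1, 1895 is a Friday.)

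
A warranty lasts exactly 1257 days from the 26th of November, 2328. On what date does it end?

+365 (one year) → Nov 26, 2329 (892 left).
+365 (one year) → Nov 26, 2330 (527 left).
+365 (one year) → Nov 26, 2331 (162 left).
Nov has 30 days: +5 → Dec 1, 2331 (157 left).
Dec has 31 days: +31 → Jan 1, 2332 (126 left).
Jan has 31 days: +31 → Feb 1, 2332 (95 left).
Feb has 29 days: +29 → Mar 1, 2332 (66 left).
Mar has 31 days: +31 → Apr 1, 2332 (35 left).
Apr has 30 days: +30 → May 1, 2332 (5 left).
+5 → May 6, 2332.

May 6, 2332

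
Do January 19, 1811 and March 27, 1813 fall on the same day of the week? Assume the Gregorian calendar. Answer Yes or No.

Yes

From Jan 19, 1811 to Mar 27, 1813 is 798 days.
798 mod 7 = 0, so they are the same weekday.
(Jan 19, 1811 is a Saturday; Mar 27, 1813 is a Saturday.)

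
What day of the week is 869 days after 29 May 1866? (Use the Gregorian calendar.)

Wednesday

May 29, 1866 is a Tuesday.
869 mod 7 = 1, so 869 days after a Tuesday is Tuesday + 1 = Wednesday.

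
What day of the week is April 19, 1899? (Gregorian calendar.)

Wednesday

Doomsday rule: the anchor day for the 1800s is Friday. For year 99: 99÷12 = 8 r 3, and 3÷4 = 0, so 8+3+0 = 11.
Friday + 11 ≡ Tuesday — that's 1899's doomsday.
In April the doomsday date is Apr 4.
Apr 19 is 15 days after Apr 4; 15 mod 7 = 1, so Tuesday + 1 = Wednesday.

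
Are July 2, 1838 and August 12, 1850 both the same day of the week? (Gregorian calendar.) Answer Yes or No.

Yes

From Jul 2, 1838 to Aug 12, 1850 is 4424 days.
4424 mod 7 = 0, so they are the same weekday.
(Jul 2, 1838 is a Monday; Aug 12, 1850 is a Monday.)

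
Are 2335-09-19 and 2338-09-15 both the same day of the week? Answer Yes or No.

From Sep 19, 2335 to Sep 15, 2338 is 1092 days.
1092 mod 7 = 0, so they are the same weekday.
(Sep 19, 2335 is a Thursday; Sep 15, 2338 is a Thursday.)

Yes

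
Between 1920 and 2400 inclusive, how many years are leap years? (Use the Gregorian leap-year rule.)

118

Multiples of 4 in [1920,2400]: 121.
Of those, multiples of 100: 5 (not leap unless ÷400).
Multiples of 400: 2.
Leap years = 121 − 5 + 2 = 118.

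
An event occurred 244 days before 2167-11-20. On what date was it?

March 21, 2167

−20 → Oct 31, 2167 (end of Oct, 31 days; 224 left).
−31 → Sep 30, 2167 (end of Sep, 30 days; 193 left).
−30 → Aug 31, 2167 (end of Aug, 31 days; 163 left).
−31 → Jul 31, 2167 (end of Jul, 31 days; 132 left).
−31 → Jun 30, 2167 (end of Jun, 30 days; 101 left).
−30 → May 31, 2167 (end of May, 31 days; 71 left).
−31 → Apr 30, 2167 (end of Apr, 30 days; 40 left).
−30 → Mar 31, 2167 (end of Mar, 31 days; 10 left).
−10 → Mar 21, 2167.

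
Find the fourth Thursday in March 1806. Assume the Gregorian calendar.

March 1, 1806 is a Saturday.
The first Thursday is therefore March 6 (5 days later).
The fourth Thursday is 6 + 3×7 = March 27.

March 27, 1806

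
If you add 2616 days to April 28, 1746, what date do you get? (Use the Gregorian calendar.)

June 26, 1753

+365 (one year) → Apr 28, 1747 (2251 left).
+366 (one year; includes Feb 29, 1748) → Apr 28, 1748 (1885 left).
+365 (one year) → Apr 28, 1749 (1520 left).
+365 (one year) → Apr 28, 1750 (1155 left).
+365 (one year) → Apr 28, 1751 (790 left).
+366 (one year; includes Feb 29, 1752) → Apr 28, 1752 (424 left).
+365 (one year) → Apr 28, 1753 (59 left).
Apr has 30 days: +3 → May 1, 1753 (56 left).
May has 31 days: +31 → Jun 1, 1753 (25 left).
+25 → Jun 26, 1753.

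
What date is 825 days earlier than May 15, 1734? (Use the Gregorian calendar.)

February 10, 1732

−365 (one year) → May 15, 1733 (460 left).
−365 (one year) → May 15, 1732 (95 left).
−15 → Apr 30, 1732 (end of Apr, 30 days; 80 left).
−30 → Mar 31, 1732 (end of Mar, 31 days; 50 left).
−31 → Feb 29, 1732 (end of Feb, 29 days; 19 left).
−19 → Feb 10, 1732.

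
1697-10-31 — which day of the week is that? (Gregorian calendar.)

Thursday

Doomsday rule: the anchor day for the 1600s is Tuesday. For year 97: 97÷12 = 8 r 1, and 1÷4 = 0, so 8+1+0 = 9.
Tuesday + 9 ≡ Thursday — that's 1697's doomsday.
In October the doomsday date is Oct 10.
Oct 31 is 21 days after Oct 10; 21 mod 7 = 0, so Thursday + 0 = Thursday.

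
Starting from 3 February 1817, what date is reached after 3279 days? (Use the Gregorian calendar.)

January 26, 1826

+365 (one year) → Feb 3, 1818 (2914 left).
+365 (one year) → Feb 3, 1819 (2549 left).
+365 (one year) → Feb 3, 1820 (2184 left).
+366 (one year; includes Feb 29, 1820) → Feb 3, 1821 (1818 left).
+365 (one year) → Feb 3, 1822 (1453 left).
+365 (one year) → Feb 3, 1823 (1088 left).
+365 (one year) → Feb 3, 1824 (723 left).
+366 (one year; includes Feb 29, 1824) → Feb 3, 1825 (357 left).
Feb has 28 days: +26 → Mar 1, 1825 (331 left).
Mar has 31 days: +31 → Apr 1, 1825 (300 left).
Apr has 30 days: +30 → May 1, 1825 (270 left).
May has 31 days: +31 → Jun 1, 1825 (239 left).
Jun has 30 days: +30 → Jul 1, 1825 (209 left).
Jul has 31 days: +31 → Aug 1, 1825 (178 left).
Aug has 31 days: +31 → Sep 1, 1825 (147 left).
Sep has 30 days: +30 → Oct 1, 1825 (117 left).
Oct has 31 days: +31 → Nov 1, 1825 (86 left).
Nov has 30 days: +30 → Dec 1, 1825 (56 left).
Dec has 31 days: +31 → Jan 1, 1826 (25 left).
+25 → Jan 26, 1826.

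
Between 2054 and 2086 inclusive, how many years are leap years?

Multiples of 4 in [2054,2086]: 8.
Of those, multiples of 100: 0 (not leap unless ÷400).
Multiples of 400: 0.
Leap years = 8 − 0 + 0 = 8.

8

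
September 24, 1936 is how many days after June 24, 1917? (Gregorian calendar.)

Jun 24, 1917 → Jun 24, 1918: 365 days.
Jun 24, 1918 → Jun 24, 1919: 365 days.
Jun 24, 1919 → Jun 24, 1920: 366 days (Feb 29, 1920 is in that span).
Jun 24, 1920 → Jun 24, 1921: 365 days.
Jun 24, 1921 → Jun 24, 1922: 365 days.
Jun 24, 1922 → Jun 24, 1923: 365 days.
Jun 24, 1923 → Jun 24, 1924: 366 days (Feb 29, 1924 is in that span).
Jun 24, 1924 → Jun 24, 1925: 365 days.
Jun 24, 1925 → Jun 24, 1926: 365 days.
Jun 24, 1926 → Jun 24, 1927: 365 days.
Jun 24, 1927 → Jun 24, 1928: 366 days (Feb 29, 1928 is in that span).
Jun 24, 1928 → Jun 24, 1929: 365 days.
Jun 24, 1929 → Jun 24, 1930: 365 days.
Jun 24, 1930 → Jun 24, 1931: 365 days.
Jun 24, 1931 → Jun 24, 1932: 366 days (Feb 29, 1932 is in that span).
Jun 24, 1932 → Jun 24, 1933: 365 days.
Jun 24, 1933 → Jun 24, 1934: 365 days.
Jun 24, 1934 → Jun 24, 1935: 365 days.
Jun 24, 1935 → Jun 24, 1936: 366 days (Feb 29, 1936 is in that span).
Jun 24, 1936 → Jul 24, 1936: 30 days (June has 30).
Jul 24, 1936 → Aug 24, 1936: 31 days (July has 31).
Aug 24, 1936 → Sep 24, 1936: 31 days.
Total: 7032 days.

7032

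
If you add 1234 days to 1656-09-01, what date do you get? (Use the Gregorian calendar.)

January 18, 1660

+365 (one year) → Sep 1, 1657 (869 left).
+365 (one year) → Sep 1, 1658 (504 left).
+365 (one year) → Sep 1, 1659 (139 left).
Sep has 30 days: +30 → Oct 1, 1659 (109 left).
Oct has 31 days: +31 → Nov 1, 1659 (78 left).
Nov has 30 days: +30 → Dec 1, 1659 (48 left).
Dec has 31 days: +31 → Jan 1, 1660 (17 left).
+17 → Jan 18, 1660.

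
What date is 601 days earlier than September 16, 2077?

January 24, 2076

−365 (one year) → Sep 16, 2076 (236 left).
−16 → Aug 31, 2076 (end of Aug, 31 days; 220 left).
−31 → Jul 31, 2076 (end of Jul, 31 days; 189 left).
−31 → Jun 30, 2076 (end of Jun, 30 days; 158 left).
−30 → May 31, 2076 (end of May, 31 days; 128 left).
−31 → Apr 30, 2076 (end of Apr, 30 days; 97 left).
−30 → Mar 31, 2076 (end of Mar, 31 days; 67 left).
−31 → Feb 29, 2076 (end of Feb, 29 days; 36 left).
−29 → Jan 31, 2076 (end of Jan, 31 days; 7 left).
−7 → Jan 24, 2076.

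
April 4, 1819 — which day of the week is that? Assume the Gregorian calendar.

January 1, 1819 is a Friday.
Jan 1, 1819 → Feb 1, 1819: 31 days (January has 31).
Feb 1, 1819 → Mar 1, 1819: 28 days (February has 28).
Mar 1, 1819 → Apr 1, 1819: 31 days (March has 31).
Apr 1, 1819 → Apr 4, 1819: 3 days.
Total: 93 days.
93 mod 7 = 2, so Friday + 2 = Sunday.

Sunday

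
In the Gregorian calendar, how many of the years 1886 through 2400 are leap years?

125

Multiples of 4 in [1886,2400]: 129.
Of those, multiples of 100: 6 (not leap unless ÷400).
Multiples of 400: 2.
Leap years = 129 − 6 + 2 = 125.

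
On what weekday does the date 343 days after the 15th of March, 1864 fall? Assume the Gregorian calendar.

Mar 15, 1864 is a Tuesday.
343 mod 7 = 0, so 343 days after a Tuesday is Tuesday + 0 = Tuesday.

Tuesday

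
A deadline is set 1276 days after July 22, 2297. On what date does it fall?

+365 (one year) → Jul 22, 2298 (911 left).
+365 (one year) → Jul 22, 2299 (546 left).
+365 (one year) → Jul 22, 2300 (181 left).
Jul has 31 days: +10 → Aug 1, 2300 (171 left).
Aug has 31 days: +31 → Sep 1, 2300 (140 left).
Sep has 30 days: +30 → Oct 1, 2300 (110 left).
Oct has 31 days: +31 → Nov 1, 2300 (79 left).
Nov has 30 days: +30 → Dec 1, 2300 (49 left).
Dec has 31 days: +31 → Jan 1, 2301 (18 left).
+18 → Jan 19, 2301.

January 19, 2301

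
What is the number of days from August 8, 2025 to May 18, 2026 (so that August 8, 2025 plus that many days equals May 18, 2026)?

Aug 8, 2025 → Sep 8, 2025: 31 days (August has 31).
Sep 8, 2025 → Oct 8, 2025: 30 days (September has 30).
Oct 8, 2025 → Nov 8, 2025: 31 days (October has 31).
Nov 8, 2025 → Dec 8, 2025: 30 days (November has 30).
Dec 8, 2025 → Jan 8, 2026: 31 days (December has 31).
Jan 8, 2026 → Feb 8, 2026: 31 days (January has 31).
Feb 8, 2026 → Mar 8, 2026: 28 days (February has 28).
Mar 8, 2026 → Apr 8, 2026: 31 days (March has 31).
Apr 8, 2026 → May 8, 2026: 30 days (April has 30).
May 8, 2026 → May 18, 2026: 10 days.
Total: 283 days.

283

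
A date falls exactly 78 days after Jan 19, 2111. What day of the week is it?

First find the weekday of Jan 19, 2111. Doomsday rule: the anchor day for the 2100s is Sunday. For year 11: 11÷12 = 0 r 11, and 11÷4 = 2, so 0+11+2 = 13.
Sunday + 13 ≡ Saturday — that's 2111's doomsday.
In January the doomsday date is Jan 3 (2111 is not a leap year).
Jan 19 is 16 days after Jan 3; 16 mod 7 = 2, so Saturday + 2 = Monday.
78 mod 7 = 1, so 78 days after a Monday is Monday + 1 = Tuesday.

Tuesday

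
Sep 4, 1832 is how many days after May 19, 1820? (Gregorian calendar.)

4491

May 19, 1820 → May 19, 1821: 365 days.
May 19, 1821 → May 19, 1822: 365 days.
May 19, 1822 → May 19, 1823: 365 days.
May 19, 1823 → May 19, 1824: 366 days (Feb 29, 1824 is in that span).
May 19, 1824 → May 19, 1825: 365 days.
May 19, 1825 → May 19, 1826: 365 days.
May 19, 1826 → May 19, 1827: 365 days.
May 19, 1827 → May 19, 1828: 366 days (Feb 29, 1828 is in that span).
May 19, 1828 → May 19, 1829: 365 days.
May 19, 1829 → May 19, 1830: 365 days.
May 19, 1830 → May 19, 1831: 365 days.
May 19, 1831 → May 19, 1832: 366 days (Feb 29, 1832 is in that span).
May 19, 1832 → Jun 19, 1832: 31 days (May has 31).
Jun 19, 1832 → Jul 19, 1832: 30 days (June has 30).
Jul 19, 1832 → Aug 19, 1832: 31 days (July has 31).
Aug 19, 1832 → Sep 4, 1832: 16 days.
Total: 4491 days.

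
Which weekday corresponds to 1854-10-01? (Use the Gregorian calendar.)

Sunday

Doomsday rule: the anchor day for the 1800s is Friday. For year 54: 54÷12 = 4 r 6, and 6÷4 = 1, so 4+6+1 = 11.
Friday + 11 ≡ Tuesday — that's 1854's doomsday.
In October the doomsday date is Oct 10.
Oct 1 is 9 days before Oct 10; 9 mod 7 = 2, so Tuesday − 2 = Sunday.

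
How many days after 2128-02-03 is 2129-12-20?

686

Feb 3, 2128 → Feb 3, 2129: 366 days (Feb 29, 2128 is in that span).
Feb 3, 2129 → Mar 3, 2129: 28 days (February has 28).
Mar 3, 2129 → Apr 3, 2129: 31 days (March has 31).
Apr 3, 2129 → May 3, 2129: 30 days (April has 30).
May 3, 2129 → Jun 3, 2129: 31 days (May has 31).
Jun 3, 2129 → Jul 3, 2129: 30 days (June has 30).
Jul 3, 2129 → Aug 3, 2129: 31 days (July has 31).
Aug 3, 2129 → Sep 3, 2129: 31 days (August has 31).
Sep 3, 2129 → Oct 3, 2129: 30 days (September has 30).
Oct 3, 2129 → Nov 3, 2129: 31 days (October has 31).
Nov 3, 2129 → Dec 3, 2129: 30 days (November has 30).
Dec 3, 2129 → Dec 20, 2129: 17 days.
Total: 686 days.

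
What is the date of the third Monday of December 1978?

December 18, 1978

December 1, 1978 is a Friday.
The first Monday is therefore December 4 (3 days later).
The third Monday is 4 + 2×7 = December 18.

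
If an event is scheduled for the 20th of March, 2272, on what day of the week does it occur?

Doomsday rule: the anchor day for the 2200s is Friday. For year 72: 72÷12 = 6 r 0, and 0÷4 = 0, so 6+0+0 = 6.
Friday + 6 ≡ Thursday — that's 2272's doomsday.
In March the doomsday date is Mar 14.
Mar 20 is 6 days after Mar 14; 6 mod 7 = 6, so Thursday + 6 = Wednesday.

Wednesday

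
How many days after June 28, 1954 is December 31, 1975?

7856

Jun 28, 1954 → Jun 28, 1955: 365 days.
Jun 28, 1955 → Jun 28, 1956: 366 days (Feb 29, 1956 is in that span).
Jun 28, 1956 → Jun 28, 1957: 365 days.
Jun 28, 1957 → Jun 28, 1958: 365 days.
Jun 28, 1958 → Jun 28, 1959: 365 days.
Jun 28, 1959 → Jun 28, 1960: 366 days (Feb 29, 1960 is in that span).
Jun 28, 1960 → Jun 28, 1961: 365 days.
Jun 28, 1961 → Jun 28, 1962: 365 days.
Jun 28, 1962 → Jun 28, 1963: 365 days.
Jun 28, 1963 → Jun 28, 1964: 366 days (Feb 29, 1964 is in that span).
Jun 28, 1964 → Jun 28, 1965: 365 days.
Jun 28, 1965 → Jun 28, 1966: 365 days.
Jun 28, 1966 → Jun 28, 1967: 365 days.
Jun 28, 1967 → Jun 28, 1968: 366 days (Feb 29, 1968 is in that span).
Jun 28, 1968 → Jun 28, 1969: 365 days.
Jun 28, 1969 → Jun 28, 1970: 365 days.
Jun 28, 1970 → Jun 28, 1971: 365 days.
Jun 28, 1971 → Jun 28, 1972: 366 days (Feb 29, 1972 is in that span).
Jun 28, 1972 → Jun 28, 1973: 365 days.
Jun 28, 1973 → Jun 28, 1974: 365 days.
Jun 28, 1974 → Jun 28, 1975: 365 days.
Jun 28, 1975 → Jul 28, 1975: 30 days (June has 30).
Jul 28, 1975 → Aug 28, 1975: 31 days (July has 31).
Aug 28, 1975 → Sep 28, 1975: 31 days (August has 31).
Sep 28, 1975 → Oct 28, 1975: 30 days (September has 30).
Oct 28, 1975 → Nov 28, 1975: 31 days (October has 31).
Nov 28, 1975 → Dec 28, 1975: 30 days (November has 30).
Dec 28, 1975 → Dec 31, 1975: 3 days.
Total: 7856 days.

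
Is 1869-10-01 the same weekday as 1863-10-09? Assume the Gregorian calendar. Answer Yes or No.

From Oct 9, 1863 to Oct 1, 1869 is 2184 days.
2184 mod 7 = 0, so they are the same weekday.
(Oct 9, 1863 is a Friday; Oct 1, 1869 is a Friday.)

Yes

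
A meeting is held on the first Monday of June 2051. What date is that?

June 5, 2051

June 1, 2051 is a Thursday.
The first Monday is therefore June 5 (4 days later).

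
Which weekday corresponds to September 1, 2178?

Doomsday rule: the anchor day for the 2100s is Sunday. For year 78: 78÷12 = 6 r 6, and 6÷4 = 1, so 6+6+1 = 13.
Sunday + 13 ≡ Saturday — that's 2178's doomsday.
In September the doomsday date is Sep 5.
Sep 1 is 4 days before Sep 5; 4 mod 7 = 4, so Saturday − 4 = Tuesday.

Tuesday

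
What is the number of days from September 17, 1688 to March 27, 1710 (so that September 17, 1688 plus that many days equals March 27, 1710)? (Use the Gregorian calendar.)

Sep 17, 1688 → Sep 17, 1689: 365 days.
Sep 17, 1689 → Sep 17, 1690: 365 days.
Sep 17, 1690 → Sep 17, 1691: 365 days.
Sep 17, 1691 → Sep 17, 1692: 366 days (Feb 29, 1692 is in that span).
Sep 17, 1692 → Sep 17, 1693: 365 days.
Sep 17, 1693 → Sep 17, 1694: 365 days.
Sep 17, 1694 → Sep 17, 1695: 365 days.
Sep 17, 1695 → Sep 17, 1696: 366 days (Feb 29, 1696 is in that span).
Sep 17, 1696 → Sep 17, 1697: 365 days.
Sep 17, 1697 → Sep 17, 1698: 365 days.
Sep 17, 1698 → Sep 17, 1699: 365 days.
Sep 17, 1699 → Sep 17, 1700: 365 days.
Sep 17, 1700 → Sep 17, 1701: 365 days.
Sep 17, 1701 → Sep 17, 1702: 365 days.
Sep 17, 1702 → Sep 17, 1703: 365 days.
Sep 17, 1703 → Sep 17, 1704: 366 days (Feb 29, 1704 is in that span).
Sep 17, 1704 → Sep 17, 1705: 365 days.
Sep 17, 1705 → Sep 17, 1706: 365 days.
Sep 17, 1706 → Sep 17, 1707: 365 days.
Sep 17, 1707 → Sep 17, 1708: 366 days (Feb 29, 1708 is in that span).
Sep 17, 1708 → Sep 17, 1709: 365 days.
Sep 17, 1709 → Oct 17, 1709: 30 days (September has 30).
Oct 17, 1709 → Nov 17, 1709: 31 days (October has 31).
Nov 17, 1709 → Dec 17, 1709: 30 days (November has 30).
Dec 17, 1709 → Jan 17, 1710: 31 days (December has 31).
Jan 17, 1710 → Feb 17, 1710: 31 days (January has 31).
Feb 17, 1710 → Mar 17, 1710: 28 days (February has 28).
Mar 17, 1710 → Mar 27, 1710: 10 days.
Total: 7860 days.

7860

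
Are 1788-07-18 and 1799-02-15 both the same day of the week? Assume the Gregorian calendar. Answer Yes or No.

From Jul 18, 1788 to Feb 15, 1799 is 3864 days.
3864 mod 7 = 0, so they are the same weekday.
(Jul 18, 1788 is a Friday; Feb 15, 1799 is a Friday.)

Yes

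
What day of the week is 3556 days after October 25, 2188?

Saturday

First find the weekday of Oct 25, 2188. Doomsday rule: the anchor day for the 2100s is Sunday. For year 88: 88÷12 = 7 r 4, and 4÷4 = 1, so 7+4+1 = 12.
Sunday + 12 ≡ Friday — that's 2188's doomsday.
In October the doomsday date is Oct 10.
Oct 25 is 15 days after Oct 10; 15 mod 7 = 1, so Friday + 1 = Saturday.
3556 mod 7 = 0, so 3556 days after a Saturday is Saturday + 0 = Saturday.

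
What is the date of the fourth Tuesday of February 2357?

February 26, 2357

February 1, 2357 is a Friday.
The first Tuesday is therefore February 5 (4 days later).
The fourth Tuesday is 5 + 3×7 = February 26.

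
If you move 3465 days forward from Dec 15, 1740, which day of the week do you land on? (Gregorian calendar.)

Thursday

Dec 15, 1740 is a Thursday.
3465 mod 7 = 0, so 3465 days after a Thursday is Thursday + 0 = Thursday.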